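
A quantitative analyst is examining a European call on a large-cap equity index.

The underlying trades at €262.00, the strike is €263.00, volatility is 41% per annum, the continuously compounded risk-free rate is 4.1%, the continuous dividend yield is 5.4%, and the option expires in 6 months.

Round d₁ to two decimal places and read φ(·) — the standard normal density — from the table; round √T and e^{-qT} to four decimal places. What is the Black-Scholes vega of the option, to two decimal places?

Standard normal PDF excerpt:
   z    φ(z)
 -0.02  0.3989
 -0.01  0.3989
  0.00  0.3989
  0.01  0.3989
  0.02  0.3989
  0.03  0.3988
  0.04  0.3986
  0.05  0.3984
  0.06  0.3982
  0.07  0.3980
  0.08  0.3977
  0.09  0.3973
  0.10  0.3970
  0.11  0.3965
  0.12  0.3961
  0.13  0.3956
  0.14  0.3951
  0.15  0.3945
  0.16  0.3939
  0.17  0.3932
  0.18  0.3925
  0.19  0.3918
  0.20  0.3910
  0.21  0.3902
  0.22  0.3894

71.50

σ√T = 0.41·√0.5 = 0.2899
d₁ = [ln(262/263) + (0.041 − 0.054 + 0.41²/2)·0.5] / 0.2899 = [-0.0038 + 0.0355] / 0.2899 = 0.1094 ≈ 0.11
√T = √0.5 = 0.7071
φ(d₁) = φ(0.11) = 0.3965
exp(−qT) = exp(−0.054·0.5) = 0.9734
vega = S·exp(−qT)·φ(d₁)·√T = 262·0.9734·0.3965·0.7071 = 71.5017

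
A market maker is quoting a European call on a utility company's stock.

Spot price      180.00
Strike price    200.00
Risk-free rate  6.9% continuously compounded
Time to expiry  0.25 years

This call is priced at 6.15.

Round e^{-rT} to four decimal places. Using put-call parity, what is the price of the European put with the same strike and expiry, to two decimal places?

exp(−rT) = exp(−0.069·0.25) = 0.9829
Put-call parity: C − P = S − K·e^(−rT) = 180 − 200·0.9829 = 180 − 196.5800 = -16.5800
P = C − (C − P) = 6.15 − (-16.5800) = 22.7300

22.73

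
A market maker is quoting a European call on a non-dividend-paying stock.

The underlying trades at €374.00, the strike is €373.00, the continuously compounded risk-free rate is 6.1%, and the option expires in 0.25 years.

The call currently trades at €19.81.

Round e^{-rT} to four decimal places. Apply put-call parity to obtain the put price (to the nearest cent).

€13.18

e^(−rT) = e^(−0.061·0.25) = 0.9849
Put-call parity: C − P = S − K·e^(−rT) = 374 − 373·0.9849 = 374 − 367.3677 = 6.6323
P = C − (C − P) = 19.81 − (6.6323) = 13.1777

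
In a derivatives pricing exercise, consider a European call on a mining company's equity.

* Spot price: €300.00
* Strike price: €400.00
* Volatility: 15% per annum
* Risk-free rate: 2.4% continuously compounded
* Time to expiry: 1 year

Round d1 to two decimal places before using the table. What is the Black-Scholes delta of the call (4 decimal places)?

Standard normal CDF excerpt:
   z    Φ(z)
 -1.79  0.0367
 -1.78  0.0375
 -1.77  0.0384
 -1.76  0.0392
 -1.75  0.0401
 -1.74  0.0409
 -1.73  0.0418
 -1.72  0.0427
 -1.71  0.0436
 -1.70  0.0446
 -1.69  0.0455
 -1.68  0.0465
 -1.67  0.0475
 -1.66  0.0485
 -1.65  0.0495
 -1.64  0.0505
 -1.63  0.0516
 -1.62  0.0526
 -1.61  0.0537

σ√T = 0.15 × 1.0000 = 0.1500
d₁ = [ln(300/400) + (0.024 + 0.15²/2)·1] / 0.1500 = [-0.2877 + 0.0353] / 0.1500 = -1.6829 ⇒ -1.68
N(d₁) = N(-1.68) = 0.0465
Δ_call = N(d₁) = 0.0465

0.0465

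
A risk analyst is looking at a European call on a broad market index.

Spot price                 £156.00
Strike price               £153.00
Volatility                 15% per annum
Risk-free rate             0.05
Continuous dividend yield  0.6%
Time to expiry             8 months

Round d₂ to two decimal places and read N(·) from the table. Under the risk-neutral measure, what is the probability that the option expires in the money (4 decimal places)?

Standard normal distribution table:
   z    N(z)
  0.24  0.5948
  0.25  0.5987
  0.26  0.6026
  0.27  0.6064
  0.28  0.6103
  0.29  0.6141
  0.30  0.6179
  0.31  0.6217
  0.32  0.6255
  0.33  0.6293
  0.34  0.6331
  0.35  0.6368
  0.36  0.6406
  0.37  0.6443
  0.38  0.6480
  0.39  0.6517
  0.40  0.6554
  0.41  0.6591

0.6331

σ√T = 0.15 × 0.8165 = 0.1225
d₁ = [ln(156/153) + (0.05 − 0.006 + 0.15²/2)·0.6667] / 0.1225 = [0.0194 + 0.0368] / 0.1225 = 0.4593 ⇒ 0.46
d₂ = d₁ − σ√T = 0.4593 − 0.1225 = 0.3368 ⇒ 0.34
Risk-neutral Pr[S_T > K] = N(d₂) = N(0.34) = 0.6331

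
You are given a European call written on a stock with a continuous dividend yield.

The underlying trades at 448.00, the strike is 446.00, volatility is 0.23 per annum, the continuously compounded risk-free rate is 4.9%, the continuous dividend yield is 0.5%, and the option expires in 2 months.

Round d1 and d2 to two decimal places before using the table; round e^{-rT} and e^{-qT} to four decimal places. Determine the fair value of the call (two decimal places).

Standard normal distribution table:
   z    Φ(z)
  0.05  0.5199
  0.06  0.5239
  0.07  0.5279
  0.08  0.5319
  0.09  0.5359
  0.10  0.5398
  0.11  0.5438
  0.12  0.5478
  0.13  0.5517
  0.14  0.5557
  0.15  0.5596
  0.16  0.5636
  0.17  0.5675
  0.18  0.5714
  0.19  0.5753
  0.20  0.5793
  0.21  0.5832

σ√T = 0.23·√0.1667 = 0.0939
d₁ = [ln(448/446) + (0.049 − 0.005 + ½·0.23²)·0.1667] / (σ√T) = (0.0045 + 0.0117) / 0.0939 = 0.1727 ⇒ 0.17
d₂ = 0.1727 − 0.0939 = 0.0788 ⇒ 0.08
exp(−qT) = exp(−0.005·0.1667) = 0.9992;  exp(−rT) = exp(−0.049·0.1667) = 0.9919
N(d₁) = N(0.17) = 0.5675;  N(d₂) = N(0.08) = 0.5319
C = 448·0.9992·0.5675 − 446·0.9919·0.5319 = 254.0366 − 235.3059 = 18.7307

18.73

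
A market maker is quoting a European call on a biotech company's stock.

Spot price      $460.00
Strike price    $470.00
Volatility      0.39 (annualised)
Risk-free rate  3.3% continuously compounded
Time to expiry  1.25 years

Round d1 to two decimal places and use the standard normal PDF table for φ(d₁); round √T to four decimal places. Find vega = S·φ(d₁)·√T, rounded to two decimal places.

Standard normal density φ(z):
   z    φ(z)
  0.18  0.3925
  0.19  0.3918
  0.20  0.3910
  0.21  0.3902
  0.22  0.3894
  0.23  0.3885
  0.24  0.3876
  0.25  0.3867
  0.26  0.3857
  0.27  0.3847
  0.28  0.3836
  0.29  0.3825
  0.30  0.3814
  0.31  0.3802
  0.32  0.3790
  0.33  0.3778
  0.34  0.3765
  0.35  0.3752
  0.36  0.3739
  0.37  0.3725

198.36

T = 1.25;  σ√T = 0.4360
ln(S/K) + (r + σ²/2)T = ln(460/470) + (0.033 + 0.39²/2)·1.25 = -0.0215 + 0.1363 = 0.1148
d₁ = 0.1148 / 0.4360 = 0.2633 which rounds to 0.26
√T = √1.25 = 1.1180
φ(d₁) = φ(0.26) = 0.3857
vega = S·φ(d₁)·√T = 460·0.3857·1.1180 = 198.3578
(Call and put vega coincide under Black-Scholes.)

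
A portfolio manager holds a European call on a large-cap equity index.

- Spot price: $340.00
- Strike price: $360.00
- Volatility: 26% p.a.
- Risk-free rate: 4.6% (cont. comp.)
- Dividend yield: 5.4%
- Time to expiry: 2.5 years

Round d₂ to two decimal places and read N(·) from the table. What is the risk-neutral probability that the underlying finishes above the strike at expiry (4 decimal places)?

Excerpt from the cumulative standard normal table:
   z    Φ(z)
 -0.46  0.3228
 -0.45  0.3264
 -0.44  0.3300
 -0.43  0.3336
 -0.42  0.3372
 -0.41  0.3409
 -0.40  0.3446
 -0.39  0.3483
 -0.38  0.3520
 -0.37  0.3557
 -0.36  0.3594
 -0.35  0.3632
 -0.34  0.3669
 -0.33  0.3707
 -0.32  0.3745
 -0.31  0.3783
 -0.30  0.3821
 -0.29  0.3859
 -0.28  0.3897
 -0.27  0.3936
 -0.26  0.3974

0.3483

σ√T = 0.26·√2.5 = 0.4111
d₁ = [ln(340/360) + (0.046 − 0.054 + 0.26²/2)·2.5] / 0.4111 = [-0.0572 + 0.0645] / 0.4111 = 0.0179 ≈ 0.02
d₂ = d₁ − σ√T = 0.0179 − 0.4111 = -0.3932 ≈ -0.39
Risk-neutral Pr[S_T > K] = N(d₂) = N(-0.39) = 0.3483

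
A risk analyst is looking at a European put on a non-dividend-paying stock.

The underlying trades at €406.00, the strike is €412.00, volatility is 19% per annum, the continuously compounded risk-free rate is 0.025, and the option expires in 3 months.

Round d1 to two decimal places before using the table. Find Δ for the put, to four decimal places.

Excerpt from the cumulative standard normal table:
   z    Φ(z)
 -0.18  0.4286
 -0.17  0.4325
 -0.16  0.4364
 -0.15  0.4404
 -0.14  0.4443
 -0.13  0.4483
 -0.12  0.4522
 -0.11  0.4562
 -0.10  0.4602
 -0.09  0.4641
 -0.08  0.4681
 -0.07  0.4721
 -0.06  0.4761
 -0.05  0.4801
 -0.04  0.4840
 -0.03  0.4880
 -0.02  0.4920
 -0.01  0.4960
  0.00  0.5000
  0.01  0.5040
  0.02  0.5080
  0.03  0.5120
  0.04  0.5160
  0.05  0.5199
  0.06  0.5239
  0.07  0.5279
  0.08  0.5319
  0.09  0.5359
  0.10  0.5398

-0.5160

T = 0.25;  σ√T = 0.0950
d₁ = [ln(406/412) + (0.025 + ½·0.19²)·0.25] / (σ√T) = (-0.0147 + 0.0108) / 0.0950 = -0.0411 which rounds to -0.04
N(d₁) = N(-0.04) = 0.4840
Δ_put = N(d₁) − 1 = 0.4840 − 1 = -0.5160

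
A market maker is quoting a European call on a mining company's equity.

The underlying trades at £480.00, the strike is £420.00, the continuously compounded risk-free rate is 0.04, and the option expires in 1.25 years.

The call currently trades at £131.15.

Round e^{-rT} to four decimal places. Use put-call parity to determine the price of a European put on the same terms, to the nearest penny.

£50.65

e^(−rT) = e^(−0.04·1.25) = 0.9512
Put-call parity: C − P = S − K·e^(−rT) = 480 − 420·0.9512 = 480 − 399.5040 = 80.4960
P = C − (C − P) = 131.15 − (80.4960) = 50.6540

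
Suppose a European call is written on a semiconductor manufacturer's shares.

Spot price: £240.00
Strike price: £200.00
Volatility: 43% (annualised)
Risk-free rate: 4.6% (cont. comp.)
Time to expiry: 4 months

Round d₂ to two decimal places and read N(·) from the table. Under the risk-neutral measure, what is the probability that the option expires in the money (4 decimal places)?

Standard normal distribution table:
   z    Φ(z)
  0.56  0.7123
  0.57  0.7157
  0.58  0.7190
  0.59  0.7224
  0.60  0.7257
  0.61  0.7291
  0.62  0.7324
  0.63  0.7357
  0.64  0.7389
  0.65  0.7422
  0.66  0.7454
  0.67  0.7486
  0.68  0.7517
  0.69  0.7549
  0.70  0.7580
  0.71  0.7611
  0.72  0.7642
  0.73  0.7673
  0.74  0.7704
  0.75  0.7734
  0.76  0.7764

σ√T = 0.43·√0.3333 = 0.2483
d₁ = [ln(240/200) + (0.046 + 0.43²/2)·0.3333] / 0.2483 = [0.1823 + 0.0461] / 0.2483 = 0.9203 → 0.92
d₂ = d₁ − σ√T = 0.9203 − 0.2483 = 0.6720 → 0.67
Risk-neutral Pr[S_T > K] = N(d₂) = N(0.67) = 0.7486

0.7486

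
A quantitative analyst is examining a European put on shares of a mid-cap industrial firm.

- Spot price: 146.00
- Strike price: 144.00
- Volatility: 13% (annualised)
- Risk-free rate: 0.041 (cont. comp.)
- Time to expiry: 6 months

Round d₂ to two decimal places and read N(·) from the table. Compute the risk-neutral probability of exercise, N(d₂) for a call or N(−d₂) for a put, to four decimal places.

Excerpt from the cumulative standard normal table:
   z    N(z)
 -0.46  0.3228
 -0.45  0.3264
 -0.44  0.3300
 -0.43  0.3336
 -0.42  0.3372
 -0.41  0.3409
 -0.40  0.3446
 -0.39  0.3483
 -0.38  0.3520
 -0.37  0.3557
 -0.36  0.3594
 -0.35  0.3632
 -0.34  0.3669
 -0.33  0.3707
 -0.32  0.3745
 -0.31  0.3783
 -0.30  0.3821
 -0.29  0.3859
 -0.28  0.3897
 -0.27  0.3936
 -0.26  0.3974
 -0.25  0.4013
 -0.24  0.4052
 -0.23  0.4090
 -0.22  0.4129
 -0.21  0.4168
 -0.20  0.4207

0.3707

σ√T = 0.13 × 0.7071 = 0.0919
d₁ = [ln(146/144) + (0.041 + 0.13²/2)·0.5] / 0.0919 = [0.0138 + 0.0247] / 0.0919 = 0.4190 → 0.42
d₂ = d₁ − σ√T = 0.4190 − 0.0919 = 0.3271 → 0.33
Risk-neutral Pr[S_T < K] = N(−d₂) = N(-0.33) = 0.3707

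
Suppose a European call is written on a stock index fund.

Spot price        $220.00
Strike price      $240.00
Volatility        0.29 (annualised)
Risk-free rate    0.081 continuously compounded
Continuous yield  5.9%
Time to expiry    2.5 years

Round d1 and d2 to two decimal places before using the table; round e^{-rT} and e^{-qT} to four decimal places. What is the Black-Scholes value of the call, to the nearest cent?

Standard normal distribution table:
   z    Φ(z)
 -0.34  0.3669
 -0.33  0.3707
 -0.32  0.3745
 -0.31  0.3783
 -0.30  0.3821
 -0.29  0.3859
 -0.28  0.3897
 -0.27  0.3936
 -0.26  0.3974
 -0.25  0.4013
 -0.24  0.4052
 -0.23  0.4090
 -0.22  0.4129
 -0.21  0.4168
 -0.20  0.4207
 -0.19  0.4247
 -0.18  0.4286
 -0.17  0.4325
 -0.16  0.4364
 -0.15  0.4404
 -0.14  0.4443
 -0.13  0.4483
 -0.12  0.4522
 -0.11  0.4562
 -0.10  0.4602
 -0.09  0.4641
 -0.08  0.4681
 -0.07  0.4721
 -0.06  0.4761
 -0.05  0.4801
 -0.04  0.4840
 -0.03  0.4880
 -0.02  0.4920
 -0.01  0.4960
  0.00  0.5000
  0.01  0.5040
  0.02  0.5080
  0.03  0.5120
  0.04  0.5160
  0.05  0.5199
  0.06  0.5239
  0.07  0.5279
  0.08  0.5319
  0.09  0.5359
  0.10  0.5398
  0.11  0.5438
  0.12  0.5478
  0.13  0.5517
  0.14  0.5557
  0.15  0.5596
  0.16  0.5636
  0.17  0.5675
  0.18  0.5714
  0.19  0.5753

$32.10

σ√T = 0.29·√2.5 = 0.4585
ln(S/K) + (r − q + σ²/2)T = ln(220/240) + (0.081 − 0.059 + 0.29²/2)·2.5 = -0.0870 + 0.1601 = 0.0731
d₁ = 0.0731 / 0.4585 = 0.1595 → 0.16
d₂ = d₁ − σ√T = 0.1595 − 0.4585 = -0.2991 → -0.30
e^(−qT) = e^(−0.059·2.5) = 0.8629;  e^(−rT) = e^(−0.081·2.5) = 0.8167
C = 220·0.8629·N(0.16) − 240·0.8167·N(-0.30) = 220·0.8629·0.5636 − 240·0.8167·0.3821 = 106.9927 − 74.8947 = 32.0980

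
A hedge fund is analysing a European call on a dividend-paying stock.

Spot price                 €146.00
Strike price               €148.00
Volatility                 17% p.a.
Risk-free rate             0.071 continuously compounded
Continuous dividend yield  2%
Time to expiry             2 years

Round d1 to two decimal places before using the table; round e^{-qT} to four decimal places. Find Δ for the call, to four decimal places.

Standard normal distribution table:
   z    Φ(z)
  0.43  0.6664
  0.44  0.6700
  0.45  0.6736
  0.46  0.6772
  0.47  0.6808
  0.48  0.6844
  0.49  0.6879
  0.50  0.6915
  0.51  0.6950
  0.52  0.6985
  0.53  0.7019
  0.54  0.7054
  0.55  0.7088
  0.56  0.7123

0.6609

σ√T = 0.17·√2 = 0.2404
ln(S/K) + (r − q + σ²/2)T = ln(146/148) + (0.071 − 0.02 + 0.17²/2)·2 = -0.0136 + 0.1309 = 0.1173
d₁ = 0.1173 / 0.2404 = 0.4879 ⇒ 0.49
N(d₁) = N(0.49) = 0.6879
Δ_call = exp(−qT)·N(d₁) = 0.9608·0.6879 = 0.6609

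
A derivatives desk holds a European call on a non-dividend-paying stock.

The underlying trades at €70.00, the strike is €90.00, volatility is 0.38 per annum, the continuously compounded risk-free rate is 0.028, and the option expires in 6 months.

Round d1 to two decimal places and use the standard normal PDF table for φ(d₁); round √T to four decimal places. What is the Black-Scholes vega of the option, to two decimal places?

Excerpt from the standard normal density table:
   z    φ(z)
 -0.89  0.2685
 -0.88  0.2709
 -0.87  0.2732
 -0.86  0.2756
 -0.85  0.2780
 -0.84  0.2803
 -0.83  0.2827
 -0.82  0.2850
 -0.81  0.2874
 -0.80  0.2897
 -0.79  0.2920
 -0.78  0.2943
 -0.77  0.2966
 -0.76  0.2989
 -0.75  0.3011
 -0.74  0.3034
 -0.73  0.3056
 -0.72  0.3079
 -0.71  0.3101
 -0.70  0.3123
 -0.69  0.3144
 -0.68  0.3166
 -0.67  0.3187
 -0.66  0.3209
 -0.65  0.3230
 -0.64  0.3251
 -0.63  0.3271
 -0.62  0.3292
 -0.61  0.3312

σ√T = 0.38·√0.5 = 0.2687
d₁ = [ln(70/90) + (0.028 + 0.38²/2)·0.5] / 0.2687 = [-0.2513 + 0.0501] / 0.2687 = -0.7488 → -0.75
√T = √0.5 = 0.7071
φ(d₁) = φ(-0.75) = 0.3011
vega = S·φ(d₁)·√T = 70·0.3011·0.7071 = 14.9035

14.90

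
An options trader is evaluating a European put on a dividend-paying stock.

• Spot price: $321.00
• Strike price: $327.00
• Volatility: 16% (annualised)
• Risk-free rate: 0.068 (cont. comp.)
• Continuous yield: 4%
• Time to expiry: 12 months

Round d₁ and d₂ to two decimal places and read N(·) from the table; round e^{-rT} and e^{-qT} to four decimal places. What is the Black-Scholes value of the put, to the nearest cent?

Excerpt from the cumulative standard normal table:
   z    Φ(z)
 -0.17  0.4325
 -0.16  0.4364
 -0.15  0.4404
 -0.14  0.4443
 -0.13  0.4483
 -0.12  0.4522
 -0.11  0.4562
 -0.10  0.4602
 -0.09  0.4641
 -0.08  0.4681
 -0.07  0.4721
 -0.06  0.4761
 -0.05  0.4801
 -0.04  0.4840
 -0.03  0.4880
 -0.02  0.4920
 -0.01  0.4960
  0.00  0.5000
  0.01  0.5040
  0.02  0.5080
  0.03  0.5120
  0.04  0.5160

σ√T = 0.16·√1 = 0.1600
d₁ = [ln(321/327) + (0.068 − 0.04 + 0.16²/2)·1] / 0.1600 = [-0.0185 + 0.0408] / 0.1600 = 0.1393 → 0.14
d₂ = d₁ − σ√T = 0.1393 − 0.1600 = -0.0207 → -0.02
e^(−qT) = e^(−0.04·1) = 0.9608;  e^(−rT) = e^(−0.068·1) = 0.9343
N(−d₂) = N(0.02) = 0.5080;  N(−d₁) = N(-0.14) = 0.4443
P = 327·0.9343·0.5080 − 321·0.9608·0.4443 = 155.2022 − 137.0296 = 18.1726

$18.17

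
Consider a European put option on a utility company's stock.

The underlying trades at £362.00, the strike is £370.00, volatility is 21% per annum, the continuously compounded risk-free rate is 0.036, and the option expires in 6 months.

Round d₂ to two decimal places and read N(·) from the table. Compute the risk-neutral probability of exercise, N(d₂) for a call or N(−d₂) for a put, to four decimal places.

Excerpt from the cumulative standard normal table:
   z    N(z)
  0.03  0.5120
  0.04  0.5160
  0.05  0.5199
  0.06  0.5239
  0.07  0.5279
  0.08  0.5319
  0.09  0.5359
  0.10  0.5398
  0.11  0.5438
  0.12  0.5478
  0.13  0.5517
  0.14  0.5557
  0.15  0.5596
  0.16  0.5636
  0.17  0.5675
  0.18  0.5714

0.5398

σ√T = 0.21 × 0.7071 = 0.1485
d₁ = [ln(362/370) + (0.036 + 0.21²/2)·0.5] / 0.1485 = [-0.0219 + 0.0290] / 0.1485 = 0.0483 ⇒ 0.05
d₂ = d₁ − σ√T = 0.0483 − 0.1485 = -0.1002 ⇒ -0.10
Risk-neutral Pr[S_T < K] = N(−d₂) = N(0.10) = 0.5398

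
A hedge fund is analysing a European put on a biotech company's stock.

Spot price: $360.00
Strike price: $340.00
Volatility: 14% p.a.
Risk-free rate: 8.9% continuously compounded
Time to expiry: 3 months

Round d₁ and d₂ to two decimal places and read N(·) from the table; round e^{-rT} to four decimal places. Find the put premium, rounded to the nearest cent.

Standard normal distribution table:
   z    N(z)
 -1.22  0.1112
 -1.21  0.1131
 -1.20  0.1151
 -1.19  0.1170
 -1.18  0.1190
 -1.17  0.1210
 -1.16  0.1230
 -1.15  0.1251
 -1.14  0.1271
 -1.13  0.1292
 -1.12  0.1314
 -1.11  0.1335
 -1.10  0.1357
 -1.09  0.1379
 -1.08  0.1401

$1.56

σ√T = 0.14·√0.25 = 0.0700
d₁ = [ln(360/340) + (0.089 + 0.14²/2)·0.25] / 0.0700 = [0.0572 + 0.0247] / 0.0700 = 1.1694 which rounds to 1.17
d₂ = d₁ − σ√T = 1.1694 − 0.0700 = 1.0994 which rounds to 1.10
exp(−rT) = exp(−0.089·0.25) = 0.9780
N(−d₂) = N(-1.10) = 0.1357;  N(−d₁) = N(-1.17) = 0.1210
P = 340·0.9780·0.1357 − 360·0.1210 = 45.1230 − 43.5600 = 1.5630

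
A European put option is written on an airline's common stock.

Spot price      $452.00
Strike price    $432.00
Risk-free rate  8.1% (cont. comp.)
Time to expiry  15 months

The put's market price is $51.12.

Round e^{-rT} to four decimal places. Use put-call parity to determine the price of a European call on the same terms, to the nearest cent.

$112.72

e^(−rT) = e^(−0.081·1.25) = 0.9037
Put-call parity: C − P = S − K·e^(−rT) = 452 − 432·0.9037 = 452 − 390.3984 = 61.6016
C = P + (C − P) = 51.12 + (61.6016) = 112.7216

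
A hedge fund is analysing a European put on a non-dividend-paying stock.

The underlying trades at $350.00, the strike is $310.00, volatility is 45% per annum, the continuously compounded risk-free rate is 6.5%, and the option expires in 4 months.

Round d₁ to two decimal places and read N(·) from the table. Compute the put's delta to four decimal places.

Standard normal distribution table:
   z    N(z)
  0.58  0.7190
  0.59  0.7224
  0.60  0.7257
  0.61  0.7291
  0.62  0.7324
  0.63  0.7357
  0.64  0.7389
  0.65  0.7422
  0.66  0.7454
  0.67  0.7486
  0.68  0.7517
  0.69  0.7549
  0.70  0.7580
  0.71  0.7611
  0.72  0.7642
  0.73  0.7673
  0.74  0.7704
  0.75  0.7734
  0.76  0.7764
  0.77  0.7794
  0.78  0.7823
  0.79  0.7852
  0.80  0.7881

T = 0.3333;  σ√T = 0.2598
d₁ = [ln(350/310) + (0.065 + 0.45²/2)·0.3333] / 0.2598 = [0.1214 + 0.0554] / 0.2598 = 0.6804 → 0.68
N(d₁) = N(0.68) = 0.7517
Δ_put = N(d₁) − 1 = 0.7517 − 1 = -0.2483

-0.2483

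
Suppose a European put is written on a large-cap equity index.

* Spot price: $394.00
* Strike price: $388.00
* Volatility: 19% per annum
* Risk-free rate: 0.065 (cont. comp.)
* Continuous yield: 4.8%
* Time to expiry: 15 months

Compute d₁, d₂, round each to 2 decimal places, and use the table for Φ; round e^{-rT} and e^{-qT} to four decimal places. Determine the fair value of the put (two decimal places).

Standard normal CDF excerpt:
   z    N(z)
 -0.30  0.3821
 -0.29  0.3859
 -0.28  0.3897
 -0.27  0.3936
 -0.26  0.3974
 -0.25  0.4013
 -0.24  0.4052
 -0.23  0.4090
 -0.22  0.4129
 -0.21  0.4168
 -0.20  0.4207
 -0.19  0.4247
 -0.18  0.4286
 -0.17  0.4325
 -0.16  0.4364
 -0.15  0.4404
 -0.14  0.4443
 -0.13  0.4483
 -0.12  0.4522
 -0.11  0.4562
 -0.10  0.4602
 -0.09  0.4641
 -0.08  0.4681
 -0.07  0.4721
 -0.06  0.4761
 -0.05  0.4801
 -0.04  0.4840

T = 1.25;  σ√T = 0.2124
ln(S/K) + (r − q + σ²/2)T = ln(394/388) + (0.065 − 0.048 + 0.19²/2)·1.25 = 0.0153 + 0.0438 = 0.0592
d₁ = 0.0592 / 0.2124 = 0.2785 ⇒ 0.28
d₂ = d₁ − σ√T = 0.2785 − 0.2124 = 0.0661 ⇒ 0.07
exp(−qT) = exp(−0.048·1.25) = 0.9418;  exp(−rT) = exp(−0.065·1.25) = 0.9220
N(−d₂) = N(-0.07) = 0.4721;  N(−d₁) = N(-0.28) = 0.3897
P = 388·0.9220·0.4721 − 394·0.9418·0.3897 = 168.8872 − 144.6057 = 24.2815

$24.28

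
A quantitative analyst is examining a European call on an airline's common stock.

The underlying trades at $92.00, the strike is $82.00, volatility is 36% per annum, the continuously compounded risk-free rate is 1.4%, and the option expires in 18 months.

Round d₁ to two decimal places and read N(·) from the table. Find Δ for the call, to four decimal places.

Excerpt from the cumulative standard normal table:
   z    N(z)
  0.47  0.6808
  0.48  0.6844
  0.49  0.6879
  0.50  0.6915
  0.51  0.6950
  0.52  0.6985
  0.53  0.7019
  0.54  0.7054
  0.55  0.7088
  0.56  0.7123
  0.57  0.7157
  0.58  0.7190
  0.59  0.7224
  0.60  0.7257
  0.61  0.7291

0.7019

σ√T = 0.36·√1.5 = 0.4409
d₁ = [ln(92/82) + (0.014 + 0.36²/2)·1.5] / 0.4409 = [0.1151 + 0.1182] / 0.4409 = 0.5291 → 0.53
N(d₁) = N(0.53) = 0.7019
Δ_call = N(d₁) = 0.7019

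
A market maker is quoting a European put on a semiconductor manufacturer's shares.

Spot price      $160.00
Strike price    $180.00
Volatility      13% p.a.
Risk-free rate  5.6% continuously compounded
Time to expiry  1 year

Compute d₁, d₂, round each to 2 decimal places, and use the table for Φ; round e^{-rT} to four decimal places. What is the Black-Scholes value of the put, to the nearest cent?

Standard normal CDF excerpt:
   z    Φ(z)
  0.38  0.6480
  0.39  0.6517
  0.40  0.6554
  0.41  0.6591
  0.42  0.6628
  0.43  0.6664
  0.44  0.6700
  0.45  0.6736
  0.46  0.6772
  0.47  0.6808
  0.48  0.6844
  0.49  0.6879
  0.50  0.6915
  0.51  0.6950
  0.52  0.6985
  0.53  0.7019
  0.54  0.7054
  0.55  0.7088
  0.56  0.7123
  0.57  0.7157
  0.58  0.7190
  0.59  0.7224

σ√T = 0.13 × 1.0000 = 0.1300
d₁ = [ln(160/180) + (0.056 + ½·0.13²)·1] / (σ√T) = (-0.1178 + 0.0645) / 0.1300 = -0.4103 ⇒ -0.41
d₂ = -0.4103 − 0.1300 = -0.5403 ⇒ -0.54
e^(−rT) = e^(−0.056·1) = 0.9455
P = 180·0.9455·N(0.54) − 160·N(0.41) = 180·0.9455·0.7054 − 160·0.6591 = 120.0520 − 105.4560 = 14.5960

$14.60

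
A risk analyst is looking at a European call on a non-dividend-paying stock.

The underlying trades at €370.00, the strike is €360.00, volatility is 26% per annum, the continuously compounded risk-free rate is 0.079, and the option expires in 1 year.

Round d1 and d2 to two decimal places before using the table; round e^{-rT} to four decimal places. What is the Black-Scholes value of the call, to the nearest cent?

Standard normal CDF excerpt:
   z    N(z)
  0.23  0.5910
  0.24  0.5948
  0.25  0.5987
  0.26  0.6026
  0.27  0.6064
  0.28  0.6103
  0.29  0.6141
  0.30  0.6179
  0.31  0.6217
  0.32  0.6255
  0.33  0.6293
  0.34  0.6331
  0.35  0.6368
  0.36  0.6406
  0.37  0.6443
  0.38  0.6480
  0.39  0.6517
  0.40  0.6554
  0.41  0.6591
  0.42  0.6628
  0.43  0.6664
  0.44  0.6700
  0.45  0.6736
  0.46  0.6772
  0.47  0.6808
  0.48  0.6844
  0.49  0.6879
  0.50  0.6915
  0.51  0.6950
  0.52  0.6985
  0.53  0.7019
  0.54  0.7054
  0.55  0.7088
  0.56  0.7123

€57.99

σ√T = 0.26 × 1.0000 = 0.2600
d₁ = [ln(370/360) + (0.079 + 0.26²/2)·1] / 0.2600 = [0.0274 + 0.1128] / 0.2600 = 0.5392 ⇒ 0.54
d₂ = d₁ − σ√T = 0.5392 − 0.2600 = 0.2792 ⇒ 0.28
exp(−rT) = exp(−0.079·1) = 0.9240
N(d₁) = N(0.54) = 0.7054;  N(d₂) = N(0.28) = 0.6103
C = 370·0.7054 − 360·0.9240·0.6103 = 260.9980 − 203.0102 = 57.9878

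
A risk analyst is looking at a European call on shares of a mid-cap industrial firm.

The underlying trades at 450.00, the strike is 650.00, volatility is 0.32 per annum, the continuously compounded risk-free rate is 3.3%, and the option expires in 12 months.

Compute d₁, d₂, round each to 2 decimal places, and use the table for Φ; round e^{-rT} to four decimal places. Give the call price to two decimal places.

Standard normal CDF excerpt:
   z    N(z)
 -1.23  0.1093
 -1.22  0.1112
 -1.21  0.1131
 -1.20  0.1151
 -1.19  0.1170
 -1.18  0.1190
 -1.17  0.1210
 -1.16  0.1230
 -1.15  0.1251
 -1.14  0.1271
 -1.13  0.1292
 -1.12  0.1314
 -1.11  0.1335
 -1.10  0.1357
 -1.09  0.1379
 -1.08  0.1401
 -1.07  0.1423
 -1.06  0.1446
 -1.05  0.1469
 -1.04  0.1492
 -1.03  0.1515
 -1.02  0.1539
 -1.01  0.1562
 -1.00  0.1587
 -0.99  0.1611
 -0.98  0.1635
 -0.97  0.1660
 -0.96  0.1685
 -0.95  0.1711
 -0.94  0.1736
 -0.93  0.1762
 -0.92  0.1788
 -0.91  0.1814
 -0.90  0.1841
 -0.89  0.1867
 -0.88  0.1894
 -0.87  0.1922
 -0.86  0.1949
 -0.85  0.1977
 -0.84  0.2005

σ√T = 0.32·√1 = 0.3200
d₁ = [ln(450/650) + (0.033 + ½·0.32²)·1] / (σ√T) = (-0.3677 + 0.0842) / 0.3200 = -0.8860 which rounds to -0.89
d₂ = -0.8860 − 0.3200 = -1.2060 which rounds to -1.21
e^(−rT) = e^(−0.033·1) = 0.9675
N(d₁) = N(-0.89) = 0.1867;  N(d₂) = N(-1.21) = 0.1131
C = 450·0.1867 − 650·0.9675·0.1131 = 84.0150 − 71.1258 = 12.8892

12.89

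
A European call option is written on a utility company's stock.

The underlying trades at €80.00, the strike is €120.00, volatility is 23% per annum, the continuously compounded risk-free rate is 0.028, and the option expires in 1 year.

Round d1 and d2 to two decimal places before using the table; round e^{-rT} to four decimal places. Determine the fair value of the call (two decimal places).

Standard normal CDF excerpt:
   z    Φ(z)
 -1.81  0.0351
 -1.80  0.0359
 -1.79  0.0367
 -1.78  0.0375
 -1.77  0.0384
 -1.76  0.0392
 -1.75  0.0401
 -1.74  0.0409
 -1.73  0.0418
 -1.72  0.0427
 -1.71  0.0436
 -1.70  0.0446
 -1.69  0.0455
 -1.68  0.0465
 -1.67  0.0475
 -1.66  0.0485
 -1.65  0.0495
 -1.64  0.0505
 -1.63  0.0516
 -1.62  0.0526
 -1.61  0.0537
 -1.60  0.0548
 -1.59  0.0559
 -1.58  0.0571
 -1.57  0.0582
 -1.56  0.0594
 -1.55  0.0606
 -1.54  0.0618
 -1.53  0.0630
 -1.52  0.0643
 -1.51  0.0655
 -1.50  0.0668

€0.47

σ√T = 0.23 × 1.0000 = 0.2300
d₁ = [ln(80/120) + (0.028 + 0.23²/2)·1] / 0.2300 = [-0.4055 + 0.0544] / 0.2300 = -1.5262 ⇒ -1.53
d₂ = d₁ − σ√T = -1.5262 − 0.2300 = -1.7562 ⇒ -1.76
e^(−rT) = e^(−0.028·1) = 0.9724
N(d₁) = N(-1.53) = 0.0630;  N(d₂) = N(-1.76) = 0.0392
C = 80·0.0630 − 120·0.9724·0.0392 = 5.0400 − 4.5742 = 0.4658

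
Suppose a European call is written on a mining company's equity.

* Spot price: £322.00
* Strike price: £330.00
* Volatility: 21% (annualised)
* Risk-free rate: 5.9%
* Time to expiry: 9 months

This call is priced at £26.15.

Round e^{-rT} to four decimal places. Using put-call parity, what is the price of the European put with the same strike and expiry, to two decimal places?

£19.86

exp(−rT) = exp(−0.059·0.75) = 0.9567
Put-call parity: C − P = S − K·e^(−rT) = 322 − 330·0.9567 = 322 − 315.7110 = 6.2890
P = C − (C − P) = 26.15 − (6.2890) = 19.8610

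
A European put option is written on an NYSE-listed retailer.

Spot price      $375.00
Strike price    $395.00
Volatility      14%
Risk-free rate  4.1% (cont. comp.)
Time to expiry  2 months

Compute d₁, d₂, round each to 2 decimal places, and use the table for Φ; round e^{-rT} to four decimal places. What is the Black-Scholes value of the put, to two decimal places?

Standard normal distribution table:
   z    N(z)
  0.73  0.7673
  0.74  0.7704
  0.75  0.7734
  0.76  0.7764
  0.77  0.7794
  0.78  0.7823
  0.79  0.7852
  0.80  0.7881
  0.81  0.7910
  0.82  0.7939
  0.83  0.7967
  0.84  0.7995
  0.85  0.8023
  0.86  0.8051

σ√T = 0.14·√0.1667 = 0.0572
ln(S/K) + (r + σ²/2)T = ln(375/395) + (0.041 + 0.14²/2)·0.1667 = -0.0520 + 0.0085 = -0.0435
d₁ = -0.0435 / 0.0572 = -0.7610 ≈ -0.76
d₂ = d₁ − σ√T = -0.7610 − 0.0572 = -0.8181 ≈ -0.82
exp(−rT) = exp(−0.041·0.1667) = 0.9932
N(−d₂) = N(0.82) = 0.7939;  N(−d₁) = N(0.76) = 0.7764
P = 395·0.9932·0.7939 − 375·0.7764 = 311.4581 − 291.1500 = 20.3081

$20.31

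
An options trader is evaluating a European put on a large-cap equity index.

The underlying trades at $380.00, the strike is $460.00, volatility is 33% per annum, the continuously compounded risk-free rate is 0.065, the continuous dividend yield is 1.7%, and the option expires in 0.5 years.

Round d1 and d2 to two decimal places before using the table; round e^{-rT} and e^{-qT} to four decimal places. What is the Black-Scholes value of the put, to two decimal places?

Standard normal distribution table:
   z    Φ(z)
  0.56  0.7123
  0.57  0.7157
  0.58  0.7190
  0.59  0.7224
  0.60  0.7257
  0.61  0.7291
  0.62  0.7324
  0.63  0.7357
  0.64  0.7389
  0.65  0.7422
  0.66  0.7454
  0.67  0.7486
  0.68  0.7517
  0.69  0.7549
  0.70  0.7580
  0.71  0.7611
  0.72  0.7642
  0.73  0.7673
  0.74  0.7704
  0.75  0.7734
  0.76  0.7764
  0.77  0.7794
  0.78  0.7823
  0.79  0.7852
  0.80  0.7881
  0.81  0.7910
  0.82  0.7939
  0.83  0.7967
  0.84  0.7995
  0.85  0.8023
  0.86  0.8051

$81.33

T = 0.5;  σ√T = 0.2333
d₁ = [ln(380/460) + (0.065 − 0.017 + 0.33²/2)·0.5] / 0.2333 = [-0.1911 + 0.0512] / 0.2333 = -0.5992 → -0.60
d₂ = d₁ − σ√T = -0.5992 − 0.2333 = -0.8326 → -0.83
exp(−qT) = exp(−0.017·0.5) = 0.9915;  exp(−rT) = exp(−0.065·0.5) = 0.9680
N(−d₂) = N(0.83) = 0.7967;  N(−d₁) = N(0.60) = 0.7257
P = 460·0.9680·0.7967 − 380·0.9915·0.7257 = 354.7546 − 273.4220 = 81.3326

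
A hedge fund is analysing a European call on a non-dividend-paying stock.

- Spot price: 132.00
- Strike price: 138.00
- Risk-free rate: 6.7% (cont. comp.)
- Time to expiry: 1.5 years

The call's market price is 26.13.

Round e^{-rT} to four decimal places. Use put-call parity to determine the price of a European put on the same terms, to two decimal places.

e^(−rT) = e^(−0.067·1.5) = 0.9044
Put-call parity: C − P = S − K·e^(−rT) = 132 − 138·0.9044 = 132 − 124.8072 = 7.1928
P = C − (C − P) = 26.13 − (7.1928) = 18.9372

18.94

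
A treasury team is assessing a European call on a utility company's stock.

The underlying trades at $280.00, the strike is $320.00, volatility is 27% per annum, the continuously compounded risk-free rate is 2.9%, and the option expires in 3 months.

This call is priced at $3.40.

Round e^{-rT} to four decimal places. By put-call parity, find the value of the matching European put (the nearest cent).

e^(−rT) = e^(−0.029·0.25) = 0.9928
Put-call parity: C − P = S − K·e^(−rT) = 280 − 320·0.9928 = 280 − 317.6960 = -37.6960
P = C − (C − P) = 3.40 − (-37.6960) = 41.0960

$41.10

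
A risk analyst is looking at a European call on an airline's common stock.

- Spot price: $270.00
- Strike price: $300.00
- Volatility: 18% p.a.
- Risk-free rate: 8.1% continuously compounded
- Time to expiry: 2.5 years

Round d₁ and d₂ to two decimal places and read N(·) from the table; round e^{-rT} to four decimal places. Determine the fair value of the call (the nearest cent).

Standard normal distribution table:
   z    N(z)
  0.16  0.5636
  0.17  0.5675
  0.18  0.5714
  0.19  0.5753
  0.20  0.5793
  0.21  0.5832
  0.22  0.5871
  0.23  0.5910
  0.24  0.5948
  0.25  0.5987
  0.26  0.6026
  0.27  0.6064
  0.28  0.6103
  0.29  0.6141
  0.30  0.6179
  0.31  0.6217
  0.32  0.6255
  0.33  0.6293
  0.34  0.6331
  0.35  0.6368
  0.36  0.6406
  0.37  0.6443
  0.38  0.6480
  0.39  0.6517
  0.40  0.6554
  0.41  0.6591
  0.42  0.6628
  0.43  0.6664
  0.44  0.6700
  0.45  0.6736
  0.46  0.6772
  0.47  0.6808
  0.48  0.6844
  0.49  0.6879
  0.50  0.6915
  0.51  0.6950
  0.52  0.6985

σ√T = 0.18 × 1.5811 = 0.2846
d₁ = [ln(270/300) + (0.081 + ½·0.18²)·2.5] / (σ√T) = (-0.1054 + 0.2430) / 0.2846 = 0.4836 ≈ 0.48
d₂ = 0.4836 − 0.2846 = 0.1990 ≈ 0.20
exp(−rT) = exp(−0.081·2.5) = 0.8167
N(d₁) = N(0.48) = 0.6844;  N(d₂) = N(0.20) = 0.5793
C = 270·0.6844 − 300·0.8167·0.5793 = 184.7880 − 141.9343 = 42.8537

$42.85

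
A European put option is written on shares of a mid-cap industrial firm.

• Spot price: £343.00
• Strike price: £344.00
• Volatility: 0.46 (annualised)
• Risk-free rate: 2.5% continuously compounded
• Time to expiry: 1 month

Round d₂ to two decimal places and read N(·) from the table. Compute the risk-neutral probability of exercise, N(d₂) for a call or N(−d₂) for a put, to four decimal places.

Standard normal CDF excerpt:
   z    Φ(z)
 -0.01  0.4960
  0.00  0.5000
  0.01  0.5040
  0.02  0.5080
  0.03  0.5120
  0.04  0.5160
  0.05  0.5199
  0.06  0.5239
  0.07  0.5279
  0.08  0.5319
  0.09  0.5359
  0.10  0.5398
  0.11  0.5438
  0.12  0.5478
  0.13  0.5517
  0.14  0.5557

0.5279

σ√T = 0.46 × 0.2887 = 0.1328
ln(S/K) + (r + σ²/2)T = ln(343/344) + (0.025 + 0.46²/2)·0.08333 = -0.0029 + 0.0109 = 0.0080
d₁ = 0.0080 / 0.1328 = 0.0602 ⇒ 0.06
d₂ = d₁ − σ√T = 0.0602 − 0.1328 = -0.0726 ⇒ -0.07
Risk-neutral Pr[S_T < K] = N(−d₂) = N(0.07) = 0.5279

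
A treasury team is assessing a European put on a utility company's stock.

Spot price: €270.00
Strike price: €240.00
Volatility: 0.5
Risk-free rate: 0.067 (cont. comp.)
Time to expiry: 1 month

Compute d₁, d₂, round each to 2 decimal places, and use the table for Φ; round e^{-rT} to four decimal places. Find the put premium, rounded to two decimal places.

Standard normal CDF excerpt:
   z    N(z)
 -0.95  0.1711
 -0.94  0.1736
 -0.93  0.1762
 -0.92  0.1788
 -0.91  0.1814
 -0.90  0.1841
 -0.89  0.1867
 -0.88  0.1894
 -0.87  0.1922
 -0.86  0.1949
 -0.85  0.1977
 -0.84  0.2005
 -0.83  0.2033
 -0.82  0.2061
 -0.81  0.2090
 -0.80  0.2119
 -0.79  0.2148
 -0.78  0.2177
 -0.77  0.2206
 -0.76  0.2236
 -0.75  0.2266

€4.38

T = 0.08333;  σ√T = 0.1443
d₁ = [ln(270/240) + (0.067 + ½·0.5²)·0.08333] / (σ√T) = (0.1178 + 0.0160) / 0.1443 = 0.9269 ≈ 0.93
d₂ = 0.9269 − 0.1443 = 0.7825 ≈ 0.78
e^(−rT) = e^(−0.067·0.08333) = 0.9944
P = 240·0.9944·N(-0.78) − 270·N(-0.93) = 240·0.9944·0.2177 − 270·0.1762 = 51.9554 − 47.5740 = 4.3814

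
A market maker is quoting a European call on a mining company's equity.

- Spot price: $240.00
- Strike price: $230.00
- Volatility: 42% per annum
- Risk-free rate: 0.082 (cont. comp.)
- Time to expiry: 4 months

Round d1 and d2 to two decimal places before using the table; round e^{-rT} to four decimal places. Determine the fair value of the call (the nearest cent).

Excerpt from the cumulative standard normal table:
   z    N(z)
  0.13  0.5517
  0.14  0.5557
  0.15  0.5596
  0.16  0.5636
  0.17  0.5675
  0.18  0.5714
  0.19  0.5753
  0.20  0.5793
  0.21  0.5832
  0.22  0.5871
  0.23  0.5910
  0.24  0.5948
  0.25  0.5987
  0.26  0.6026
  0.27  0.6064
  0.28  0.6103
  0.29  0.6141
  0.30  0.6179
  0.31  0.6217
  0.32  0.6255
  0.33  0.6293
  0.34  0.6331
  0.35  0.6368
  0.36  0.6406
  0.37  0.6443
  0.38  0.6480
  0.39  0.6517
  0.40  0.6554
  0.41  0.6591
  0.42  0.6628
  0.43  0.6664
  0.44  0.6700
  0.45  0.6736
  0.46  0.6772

σ√T = 0.42·√0.3333 = 0.2425
d₁ = [ln(240/230) + (0.082 + 0.42²/2)·0.3333] / 0.2425 = [0.0426 + 0.0567] / 0.2425 = 0.4095 → 0.41
d₂ = d₁ − σ√T = 0.4095 − 0.2425 = 0.1670 → 0.17
exp(−rT) = exp(−0.082·0.3333) = 0.9730
N(d₁) = N(0.41) = 0.6591;  N(d₂) = N(0.17) = 0.5675
C = 240·0.6591 − 230·0.9730·0.5675 = 158.1840 − 127.0008 = 31.1832

$31.18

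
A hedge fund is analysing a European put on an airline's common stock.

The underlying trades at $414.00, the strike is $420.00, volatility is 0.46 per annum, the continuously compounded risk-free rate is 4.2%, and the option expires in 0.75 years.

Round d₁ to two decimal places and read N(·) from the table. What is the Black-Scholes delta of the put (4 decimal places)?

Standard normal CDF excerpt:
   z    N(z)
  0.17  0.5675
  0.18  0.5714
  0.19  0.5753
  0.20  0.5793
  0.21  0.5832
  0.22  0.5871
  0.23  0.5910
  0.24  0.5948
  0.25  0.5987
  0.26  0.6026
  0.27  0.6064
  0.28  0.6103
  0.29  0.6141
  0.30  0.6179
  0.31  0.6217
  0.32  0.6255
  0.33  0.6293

T = 0.75;  σ√T = 0.3984
d₁ = [ln(414/420) + (0.042 + 0.46²/2)·0.75] / 0.3984 = [-0.0144 + 0.1109] / 0.3984 = 0.2421 which rounds to 0.24
N(d₁) = N(0.24) = 0.5948
Δ_put = N(d₁) − 1 = 0.5948 − 1 = -0.4052

-0.4052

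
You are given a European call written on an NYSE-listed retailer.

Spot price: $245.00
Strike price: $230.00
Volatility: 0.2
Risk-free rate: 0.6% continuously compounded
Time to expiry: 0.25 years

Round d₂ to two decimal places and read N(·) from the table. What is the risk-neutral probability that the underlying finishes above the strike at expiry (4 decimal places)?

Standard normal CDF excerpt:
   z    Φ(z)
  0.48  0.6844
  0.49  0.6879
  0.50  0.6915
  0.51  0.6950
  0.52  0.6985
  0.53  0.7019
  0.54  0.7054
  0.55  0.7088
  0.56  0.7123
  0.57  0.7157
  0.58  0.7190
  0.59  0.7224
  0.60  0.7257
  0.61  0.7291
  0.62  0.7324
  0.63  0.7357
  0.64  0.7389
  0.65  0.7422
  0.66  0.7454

σ√T = 0.2·√0.25 = 0.1000
d₁ = [ln(245/230) + (0.006 + ½·0.2²)·0.25] / (σ√T) = (0.0632 + 0.0065) / 0.1000 = 0.6968 which rounds to 0.70
d₂ = 0.6968 − 0.1000 = 0.5968 which rounds to 0.60
Pr(exercise) under Q = N(d₂) = 0.7257

0.7257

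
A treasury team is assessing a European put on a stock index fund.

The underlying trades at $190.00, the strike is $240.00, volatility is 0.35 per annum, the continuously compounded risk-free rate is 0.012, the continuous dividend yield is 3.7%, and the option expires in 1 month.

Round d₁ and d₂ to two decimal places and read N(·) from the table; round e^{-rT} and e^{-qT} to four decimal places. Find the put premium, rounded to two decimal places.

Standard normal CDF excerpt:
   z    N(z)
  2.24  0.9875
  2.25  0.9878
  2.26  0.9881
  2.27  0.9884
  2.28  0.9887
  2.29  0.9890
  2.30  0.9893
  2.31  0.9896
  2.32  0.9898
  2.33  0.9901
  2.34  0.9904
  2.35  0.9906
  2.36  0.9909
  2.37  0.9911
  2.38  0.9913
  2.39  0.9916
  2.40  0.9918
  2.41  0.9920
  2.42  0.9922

σ√T = 0.35·√0.08333 = 0.1010
d₁ = [ln(190/240) + (0.012 − 0.037 + 0.35²/2)·0.08333] / 0.1010 = [-0.2336 + 0.0030] / 0.1010 = -2.2823 → -2.28
d₂ = d₁ − σ√T = -2.2823 − 0.1010 = -2.3833 → -2.38
exp(−qT) = exp(−0.037·0.08333) = 0.9969;  exp(−rT) = exp(−0.012·0.08333) = 0.9990
P = 240·0.9990·N(2.38) − 190·0.9969·N(2.28) = 240·0.9990·0.9913 − 190·0.9969·0.9887 = 237.6741 − 187.2707 = 50.4034

$50.40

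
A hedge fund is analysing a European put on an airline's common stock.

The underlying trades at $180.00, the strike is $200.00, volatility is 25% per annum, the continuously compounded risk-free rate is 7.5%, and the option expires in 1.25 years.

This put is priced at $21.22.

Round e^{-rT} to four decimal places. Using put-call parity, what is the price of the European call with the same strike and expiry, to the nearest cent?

$19.12

e^(−rT) = e^(−0.075·1.25) = 0.9105
Put-call parity: C − P = S − K·e^(−rT) = 180 − 200·0.9105 = 180 − 182.1000 = -2.1000
C = P + (C − P) = 21.22 + (-2.1000) = 19.1200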